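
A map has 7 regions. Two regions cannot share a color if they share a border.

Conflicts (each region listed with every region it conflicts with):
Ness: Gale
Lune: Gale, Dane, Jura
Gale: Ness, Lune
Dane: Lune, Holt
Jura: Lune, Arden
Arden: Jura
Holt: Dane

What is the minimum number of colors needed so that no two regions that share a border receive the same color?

Jura and Arden conflict, so at least 2 colors are needed.
2 colors suffice: color 1 → {Ness, Lune, Arden, Holt}; color 2 → {Gale, Dane, Jura}. Every pair that conflicts lands in different colors.

2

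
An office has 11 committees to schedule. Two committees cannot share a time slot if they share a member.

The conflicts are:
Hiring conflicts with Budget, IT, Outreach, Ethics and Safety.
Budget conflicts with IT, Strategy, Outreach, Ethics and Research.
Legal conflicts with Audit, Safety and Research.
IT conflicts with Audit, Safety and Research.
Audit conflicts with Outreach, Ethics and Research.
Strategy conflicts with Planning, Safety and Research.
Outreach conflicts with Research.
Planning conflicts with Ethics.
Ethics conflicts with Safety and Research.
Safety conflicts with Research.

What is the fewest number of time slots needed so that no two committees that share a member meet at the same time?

Legal, Audit, Research all conflict with each other, so at least 3 time slots are needed.
Using 3 time slots: Hiring=1, Budget=2, Legal=3, IT=3, Audit=2, Strategy=3, Outreach=3, Planning=1, Ethics=3, Safety=2, Research=1. Each listed conflict is separated.

3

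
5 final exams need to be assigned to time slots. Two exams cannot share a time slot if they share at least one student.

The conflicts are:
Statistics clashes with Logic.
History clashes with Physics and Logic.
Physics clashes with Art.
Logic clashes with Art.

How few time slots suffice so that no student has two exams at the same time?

2

Statistics and Logic conflict, so at least 2 time slots are needed.
A valid assignment using 2 time slots: Statistics=2, History=2, Physics=1, Logic=1, Art=2. No two conflicting exams share a time slot.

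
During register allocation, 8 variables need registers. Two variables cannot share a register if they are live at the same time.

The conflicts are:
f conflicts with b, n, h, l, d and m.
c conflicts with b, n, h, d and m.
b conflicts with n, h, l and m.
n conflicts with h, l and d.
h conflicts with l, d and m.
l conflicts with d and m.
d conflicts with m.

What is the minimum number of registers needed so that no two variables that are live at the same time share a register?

5

f, h, l, d, m are mutually in conflict, so at least 5 registers are needed.
A valid assignment using 5 registers: f=4, c=4, b=3, n=2, h=1, l=5, d=3, m=2. Every pair that conflicts lands in different registers.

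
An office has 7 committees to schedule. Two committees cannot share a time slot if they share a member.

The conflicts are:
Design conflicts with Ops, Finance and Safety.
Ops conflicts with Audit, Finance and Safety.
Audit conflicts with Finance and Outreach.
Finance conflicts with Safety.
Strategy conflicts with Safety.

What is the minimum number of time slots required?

4

Design, Ops, Finance, Safety are mutually in conflict, so at least 4 time slots are needed.
4 time slots suffice: time slot 1 → {Ops, Outreach, Strategy}; time slot 2 → {Finance}; time slot 3 → {Audit, Safety}; time slot 4 → {Design}. Every pair that conflicts lands in different time slots.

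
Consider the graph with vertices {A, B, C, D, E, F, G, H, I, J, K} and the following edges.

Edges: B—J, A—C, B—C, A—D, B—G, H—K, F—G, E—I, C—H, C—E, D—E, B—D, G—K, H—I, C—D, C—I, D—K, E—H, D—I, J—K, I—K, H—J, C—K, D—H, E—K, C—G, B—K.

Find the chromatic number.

C, D, E, H, I, K are pairwise adjacent (a clique of size 6), so at least 6 colors are needed.
6 colors suffice: color 1 → {A, F, K}; color 2 → {C, J}; color 3 → {D, G}; color 4 → {B, H}; color 5 → {I}; color 6 → {E}. Each edge has distinct colors on its endpoints.

6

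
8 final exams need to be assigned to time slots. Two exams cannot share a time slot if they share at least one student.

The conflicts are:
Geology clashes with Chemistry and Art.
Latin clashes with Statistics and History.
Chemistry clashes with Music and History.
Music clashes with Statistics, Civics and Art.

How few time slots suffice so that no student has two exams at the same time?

3

The cycle Statistics-Music-Chemistry-History-Latin-Statistics has odd length 5, so it cannot be 2-colored; at least 3 time slots are needed.
Using 3 time slots: Geology=1, Latin=1, Chemistry=2, Music=1, Statistics=2, Civics=2, Art=2, History=3. Every pair that conflicts lands in different time slots.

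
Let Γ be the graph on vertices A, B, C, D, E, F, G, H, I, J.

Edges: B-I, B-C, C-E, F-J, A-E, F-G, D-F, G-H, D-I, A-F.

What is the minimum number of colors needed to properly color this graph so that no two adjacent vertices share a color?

3

The cycle B-I-D-F-A-E-C-B has odd length 7, so it cannot be 2-colored; at least 3 colors are needed.
3 colors suffice: A=2, B=1, C=2, D=2, E=1, F=1, G=2, H=1, I=3, J=2. Each edge has distinct colors on its endpoints.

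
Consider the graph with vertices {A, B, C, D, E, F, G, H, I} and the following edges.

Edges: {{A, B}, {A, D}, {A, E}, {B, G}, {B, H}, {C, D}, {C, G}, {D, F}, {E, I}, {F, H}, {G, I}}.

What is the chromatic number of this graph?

The cycle A-D-C-G-B-A has odd length 5, so it cannot be 2-colored; at least 3 colors are needed.
One proper 3-coloring: A=blue, B=red, C=green, D=red, E=red, F=green, G=blue, H=blue, I=green. Each edge has distinct colors on its endpoints.

3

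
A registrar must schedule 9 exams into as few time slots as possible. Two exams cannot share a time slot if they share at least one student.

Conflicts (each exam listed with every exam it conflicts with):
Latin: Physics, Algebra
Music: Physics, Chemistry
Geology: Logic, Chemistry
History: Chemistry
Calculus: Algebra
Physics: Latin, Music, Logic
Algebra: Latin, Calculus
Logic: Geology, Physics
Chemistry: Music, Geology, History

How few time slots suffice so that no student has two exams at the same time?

The cycle Chemistry-Music-Physics-Logic-Geology-Chemistry has odd length 5, so it cannot be 2-colored; at least 3 time slots are needed.
3 time slots suffice: time slot 1 → {Physics, Algebra, Chemistry}; time slot 2 → {Latin, Music, Geology, History, Calculus}; time slot 3 → {Logic}. No two conflicting exams share a time slot.

3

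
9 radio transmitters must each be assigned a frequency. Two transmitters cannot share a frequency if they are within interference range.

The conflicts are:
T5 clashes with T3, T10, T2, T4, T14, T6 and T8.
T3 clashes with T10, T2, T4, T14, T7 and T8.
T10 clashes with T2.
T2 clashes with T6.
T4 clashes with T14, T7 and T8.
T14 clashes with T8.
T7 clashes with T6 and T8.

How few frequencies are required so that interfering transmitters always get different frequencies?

T5, T3, T4, T14, T8 are mutually in conflict, so at least 5 frequencies are needed.
5 frequencies suffice: frequency 1 → {T5, T7}; frequency 2 → {T3, T6}; frequency 3 → {T2, T8}; frequency 4 → {T10, T4}; frequency 5 → {T14}. Each listed conflict is separated.

5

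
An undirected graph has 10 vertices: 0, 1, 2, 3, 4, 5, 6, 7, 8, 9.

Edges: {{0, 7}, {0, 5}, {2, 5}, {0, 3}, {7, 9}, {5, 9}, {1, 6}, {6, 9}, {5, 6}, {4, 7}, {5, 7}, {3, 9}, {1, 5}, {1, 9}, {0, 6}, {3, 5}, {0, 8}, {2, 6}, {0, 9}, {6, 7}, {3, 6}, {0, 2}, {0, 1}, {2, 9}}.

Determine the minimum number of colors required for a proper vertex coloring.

0, 1, 5, 6, 9 form a clique, so at least 5 colors are needed.
5 colors suffice: color red → {0, 4}; color blue → {6, 8}; color green → {5}; color yellow → {9}; color purple → {1, 2, 3, 7}. Each edge has distinct colors on its endpoints.

5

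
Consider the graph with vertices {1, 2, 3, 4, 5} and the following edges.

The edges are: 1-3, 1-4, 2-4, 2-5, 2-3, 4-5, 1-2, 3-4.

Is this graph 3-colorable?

No

1, 2, 3, 4 are mutually adjacent (a clique of size 4), so at least 4 colors are needed.
So 3 colors are not enough.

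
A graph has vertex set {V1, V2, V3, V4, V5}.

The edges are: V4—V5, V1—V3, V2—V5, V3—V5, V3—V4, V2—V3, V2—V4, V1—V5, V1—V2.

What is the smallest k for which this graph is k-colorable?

V1, V2, V3, V5 form a clique, so at least 4 colors are needed.
4 colors suffice: color 1 → {V2}; color 2 → {V3}; color 3 → {V5}; color 4 → {V1, V4}. Each edge has distinct colors on its endpoints.

4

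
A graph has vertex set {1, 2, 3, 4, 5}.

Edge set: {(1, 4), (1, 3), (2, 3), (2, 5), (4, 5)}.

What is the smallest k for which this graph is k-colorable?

3

The cycle 2-3-1-4-5-2 has odd length 5, so it cannot be 2-colored; at least 3 colors are needed.
3 colors suffice: color red → {1, 5}; color blue → {3, 4}; color green → {2}. No two adjacent vertices share a color.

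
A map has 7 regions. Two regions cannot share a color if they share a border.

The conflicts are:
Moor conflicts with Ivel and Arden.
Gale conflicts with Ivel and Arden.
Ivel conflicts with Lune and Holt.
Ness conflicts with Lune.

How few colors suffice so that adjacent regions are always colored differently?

2

Ivel and Holt conflict, so at least 2 colors are needed.
2 colors suffice: Moor=2, Gale=2, Ivel=1, Ness=1, Arden=1, Lune=2, Holt=2. Each listed conflict is separated.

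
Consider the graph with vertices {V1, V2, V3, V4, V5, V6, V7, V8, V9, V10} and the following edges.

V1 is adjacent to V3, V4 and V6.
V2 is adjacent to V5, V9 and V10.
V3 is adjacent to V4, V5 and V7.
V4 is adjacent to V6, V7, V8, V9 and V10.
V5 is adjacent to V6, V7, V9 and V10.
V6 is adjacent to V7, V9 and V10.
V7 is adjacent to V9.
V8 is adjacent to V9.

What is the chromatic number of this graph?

4

V4, V6, V7, V9 form a clique, so at least 4 colors are needed.
4 colors suffice: color 1 → {V4, V5}; color 2 → {V3, V9, V10}; color 3 → {V2, V6, V8}; color 4 → {V1, V7}. Every edge joins two different colors.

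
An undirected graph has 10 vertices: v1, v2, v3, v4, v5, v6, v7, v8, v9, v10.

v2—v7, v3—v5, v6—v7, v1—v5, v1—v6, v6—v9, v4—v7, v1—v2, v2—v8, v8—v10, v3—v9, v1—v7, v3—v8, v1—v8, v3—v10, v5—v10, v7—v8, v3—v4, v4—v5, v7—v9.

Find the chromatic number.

v1, v2, v7, v8 are pairwise adjacent (a clique of size 4), so at least 4 colors are needed.
4 colors suffice: v1=3, v2=4, v3=1, v4=3, v5=2, v6=4, v7=1, v8=2, v9=2, v10=3. Every edge joins two different colors.

4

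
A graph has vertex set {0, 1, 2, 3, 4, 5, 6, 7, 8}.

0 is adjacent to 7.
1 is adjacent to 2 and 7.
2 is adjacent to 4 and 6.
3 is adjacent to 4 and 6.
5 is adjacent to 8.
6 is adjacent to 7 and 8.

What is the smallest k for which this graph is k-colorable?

0 and 7 are adjacent, so at least 2 colors are needed.
2 colors suffice: 0=red, 1=red, 2=blue, 3=blue, 4=red, 5=red, 6=red, 7=blue, 8=blue. No two adjacent vertices share a color.

2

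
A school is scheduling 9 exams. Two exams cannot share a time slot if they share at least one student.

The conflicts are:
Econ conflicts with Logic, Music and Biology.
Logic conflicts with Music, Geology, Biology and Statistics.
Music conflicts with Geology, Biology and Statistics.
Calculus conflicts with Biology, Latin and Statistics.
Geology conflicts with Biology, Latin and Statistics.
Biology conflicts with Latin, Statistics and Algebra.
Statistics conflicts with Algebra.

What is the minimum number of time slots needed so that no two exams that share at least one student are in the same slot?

Logic, Music, Geology, Biology, Statistics all conflict with each other, so at least 5 time slots are needed.
5 time slots suffice: time slot 1 → {Biology}; time slot 2 → {Econ, Latin, Statistics}; time slot 3 → {Calculus, Geology, Algebra}; time slot 4 → {Music}; time slot 5 → {Logic}. Each listed conflict is separated.

5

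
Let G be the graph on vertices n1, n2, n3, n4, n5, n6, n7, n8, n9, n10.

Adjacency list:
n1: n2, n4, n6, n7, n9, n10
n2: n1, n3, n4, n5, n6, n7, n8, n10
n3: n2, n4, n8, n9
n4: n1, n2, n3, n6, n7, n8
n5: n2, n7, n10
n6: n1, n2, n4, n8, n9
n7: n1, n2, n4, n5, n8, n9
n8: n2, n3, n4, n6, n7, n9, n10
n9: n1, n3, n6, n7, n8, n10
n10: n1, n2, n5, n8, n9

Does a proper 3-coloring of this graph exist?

No

n2, n4, n6, n8 are mutually adjacent (a clique of size 4), so at least 4 colors are needed.
So 3 colors are not enough.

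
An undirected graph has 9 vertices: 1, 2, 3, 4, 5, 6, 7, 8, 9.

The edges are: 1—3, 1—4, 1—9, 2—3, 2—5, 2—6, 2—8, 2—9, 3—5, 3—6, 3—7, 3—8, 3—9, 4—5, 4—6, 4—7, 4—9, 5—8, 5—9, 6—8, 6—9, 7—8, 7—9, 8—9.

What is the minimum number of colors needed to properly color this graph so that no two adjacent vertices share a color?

2, 3, 6, 8, 9 are mutually adjacent (a clique of size 5), so at least 5 colors are needed.
5 colors suffice: 1=c, 2=e, 3=b, 4=b, 5=d, 6=d, 7=d, 8=c, 9=a. No two adjacent vertices share a color.

5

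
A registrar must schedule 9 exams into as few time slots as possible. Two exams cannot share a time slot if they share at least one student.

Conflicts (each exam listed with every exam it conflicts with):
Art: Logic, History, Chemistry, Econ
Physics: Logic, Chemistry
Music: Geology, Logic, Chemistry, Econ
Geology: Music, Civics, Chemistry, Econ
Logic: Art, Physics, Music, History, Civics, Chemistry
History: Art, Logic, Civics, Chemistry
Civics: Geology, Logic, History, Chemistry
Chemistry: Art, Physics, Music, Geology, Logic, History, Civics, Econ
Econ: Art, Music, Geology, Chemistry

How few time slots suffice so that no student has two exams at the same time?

4

Art, Logic, History, Chemistry pairwise conflict, so at least 4 time slots are needed.
4 time slots suffice: time slot 1 → {Chemistry}; time slot 2 → {Geology, Logic}; time slot 3 → {Art, Physics, Music, Civics}; time slot 4 → {History, Econ}. No two conflicting exams share a time slot.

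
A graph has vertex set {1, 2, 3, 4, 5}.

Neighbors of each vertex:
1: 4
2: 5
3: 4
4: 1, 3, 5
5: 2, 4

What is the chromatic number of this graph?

4 and 5 are adjacent, so at least 2 colors are needed.
One proper 2-coloring: 1=b, 2=a, 3=b, 4=a, 5=b. Every edge joins two different colors.

2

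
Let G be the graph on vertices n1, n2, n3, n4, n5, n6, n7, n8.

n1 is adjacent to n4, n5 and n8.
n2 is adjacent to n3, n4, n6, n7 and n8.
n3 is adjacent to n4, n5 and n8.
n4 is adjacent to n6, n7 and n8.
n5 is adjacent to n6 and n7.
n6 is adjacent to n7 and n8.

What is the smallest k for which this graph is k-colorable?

n2, n4, n6, n8 are mutually adjacent (a clique of size 4), so at least 4 colors are needed.
4 colors suffice: color red → {n4, n5}; color blue → {n1, n3, n6}; color green → {n7, n8}; color yellow → {n2}. No two adjacent vertices share a color.

4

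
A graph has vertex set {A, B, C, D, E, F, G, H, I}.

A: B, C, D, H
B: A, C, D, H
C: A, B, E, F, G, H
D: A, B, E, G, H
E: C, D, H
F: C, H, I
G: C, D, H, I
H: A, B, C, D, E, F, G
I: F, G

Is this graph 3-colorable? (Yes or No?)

A, B, C, H are mutually adjacent (a clique of size 4), so at least 4 colors are needed.
So 3 colors are not enough.

No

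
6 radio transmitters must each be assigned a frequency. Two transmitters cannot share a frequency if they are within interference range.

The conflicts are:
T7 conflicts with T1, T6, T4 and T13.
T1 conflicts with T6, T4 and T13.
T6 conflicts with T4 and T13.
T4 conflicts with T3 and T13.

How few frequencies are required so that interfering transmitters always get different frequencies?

5

T7, T1, T6, T4, T13 all conflict with each other, so at least 5 frequencies are needed.
5 frequencies suffice: frequency 1 → {T4}; frequency 2 → {T6, T3}; frequency 3 → {T7}; frequency 4 → {T1}; frequency 5 → {T13}. Each listed conflict is separated.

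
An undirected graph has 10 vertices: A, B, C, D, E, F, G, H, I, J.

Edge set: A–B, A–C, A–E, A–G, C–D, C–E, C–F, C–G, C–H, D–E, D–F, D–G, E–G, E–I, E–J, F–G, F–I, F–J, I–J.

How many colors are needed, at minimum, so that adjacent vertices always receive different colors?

A, C, E, G are pairwise adjacent (a clique of size 4), so at least 4 colors are needed.
4 colors suffice: color 1 → {B, C, J}; color 2 → {E, F, H}; color 3 → {G, I}; color 4 → {A, D}. Every edge joins two different colors.

4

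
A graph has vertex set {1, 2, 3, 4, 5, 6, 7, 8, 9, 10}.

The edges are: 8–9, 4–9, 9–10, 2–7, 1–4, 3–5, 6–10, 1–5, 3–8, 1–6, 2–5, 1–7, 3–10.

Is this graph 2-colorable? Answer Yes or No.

The cycle 6-1-5-3-10-6 has odd length 5, so it cannot be 2-colored; at least 3 colors are needed.
So 2 colors are not enough.

No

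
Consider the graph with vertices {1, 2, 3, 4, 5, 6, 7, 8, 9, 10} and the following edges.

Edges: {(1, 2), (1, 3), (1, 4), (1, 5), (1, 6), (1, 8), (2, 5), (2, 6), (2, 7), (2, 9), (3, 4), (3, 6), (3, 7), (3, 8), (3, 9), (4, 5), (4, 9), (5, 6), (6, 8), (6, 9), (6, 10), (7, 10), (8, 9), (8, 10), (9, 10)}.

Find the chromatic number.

1, 3, 6, 8 are mutually adjacent (a clique of size 4), so at least 4 colors are needed.
4 colors suffice: color red → {4, 6, 7}; color blue → {2, 3, 10}; color green → {1, 9}; color yellow → {5, 8}. Each edge has distinct colors on its endpoints.

4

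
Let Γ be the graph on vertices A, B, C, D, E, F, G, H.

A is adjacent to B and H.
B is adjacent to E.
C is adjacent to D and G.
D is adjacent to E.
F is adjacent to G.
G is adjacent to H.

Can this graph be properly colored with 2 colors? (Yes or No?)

No

The cycle E-D-C-G-H-A-B-E has odd length 7, so it cannot be 2-colored; at least 3 colors are needed.
So 2 colors are not enough.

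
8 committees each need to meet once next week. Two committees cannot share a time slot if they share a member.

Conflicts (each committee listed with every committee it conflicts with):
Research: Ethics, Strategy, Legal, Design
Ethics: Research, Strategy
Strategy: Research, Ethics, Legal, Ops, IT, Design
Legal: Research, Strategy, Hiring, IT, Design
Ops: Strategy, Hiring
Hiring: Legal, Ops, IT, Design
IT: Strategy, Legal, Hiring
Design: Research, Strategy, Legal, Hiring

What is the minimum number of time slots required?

4

Research, Strategy, Legal, Design all conflict with each other, so at least 4 time slots are needed.
4 time slots suffice: Research=3, Ethics=2, Strategy=1, Legal=2, Ops=2, Hiring=1, IT=3, Design=4. Each listed conflict is separated.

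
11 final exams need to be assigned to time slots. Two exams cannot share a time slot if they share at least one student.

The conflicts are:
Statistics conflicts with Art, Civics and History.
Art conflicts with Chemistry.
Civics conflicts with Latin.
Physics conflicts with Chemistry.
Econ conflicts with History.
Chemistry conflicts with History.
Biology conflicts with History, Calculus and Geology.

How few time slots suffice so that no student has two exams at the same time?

Biology and Geology conflict, so at least 2 time slots are needed.
Using 2 time slots: Statistics=2, Art=1, Civics=1, Physics=1, Econ=2, Latin=2, Chemistry=2, Biology=2, History=1, Calculus=1, Geology=1. Each listed conflict is separated.

2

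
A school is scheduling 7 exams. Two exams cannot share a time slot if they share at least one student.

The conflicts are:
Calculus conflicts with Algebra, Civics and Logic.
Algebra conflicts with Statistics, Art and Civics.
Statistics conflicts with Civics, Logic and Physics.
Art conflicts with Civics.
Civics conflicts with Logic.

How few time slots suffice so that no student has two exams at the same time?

Algebra, Art, Civics are mutually in conflict, so at least 3 time slots are needed.
3 time slots suffice: time slot 1 → {Civics, Physics}; time slot 2 → {Calculus, Statistics, Art}; time slot 3 → {Algebra, Logic}. Each listed conflict is separated.

3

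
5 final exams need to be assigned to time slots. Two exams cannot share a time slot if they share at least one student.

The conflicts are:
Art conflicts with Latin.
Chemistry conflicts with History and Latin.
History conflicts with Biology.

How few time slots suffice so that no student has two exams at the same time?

2

Chemistry and Latin conflict, so at least 2 time slots are needed.
2 time slots suffice: time slot 1 → {Art, Chemistry, Biology}; time slot 2 → {History, Latin}. Each listed conflict is separated.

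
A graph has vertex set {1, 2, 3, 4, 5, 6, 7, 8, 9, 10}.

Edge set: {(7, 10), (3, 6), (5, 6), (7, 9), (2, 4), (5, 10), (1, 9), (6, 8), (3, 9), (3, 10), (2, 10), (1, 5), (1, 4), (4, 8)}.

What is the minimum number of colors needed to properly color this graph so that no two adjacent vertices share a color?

The cycle 5-1-9-3-6-5 has odd length 5, so it cannot be 2-colored; at least 3 colors are needed.
A valid assignment using 3 colors: 1=green, 2=blue, 3=blue, 4=red, 5=blue, 6=red, 7=blue, 8=blue, 9=red, 10=red. Every edge joins two different colors.

3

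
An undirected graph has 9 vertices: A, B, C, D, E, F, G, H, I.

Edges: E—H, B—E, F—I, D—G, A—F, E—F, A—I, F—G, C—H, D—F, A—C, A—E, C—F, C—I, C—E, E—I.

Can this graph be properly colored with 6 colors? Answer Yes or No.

The chromatic number is 5. A, C, E, F, I are pairwise adjacent (a clique of size 5), so at least 5 colors are needed.
A valid assignment using 5 colors: A=4, B=1, C=3, D=3, E=2, F=1, G=2, H=1, I=5.
Since 6 ≥ 5, a proper 6-coloring certainly exists.

Yes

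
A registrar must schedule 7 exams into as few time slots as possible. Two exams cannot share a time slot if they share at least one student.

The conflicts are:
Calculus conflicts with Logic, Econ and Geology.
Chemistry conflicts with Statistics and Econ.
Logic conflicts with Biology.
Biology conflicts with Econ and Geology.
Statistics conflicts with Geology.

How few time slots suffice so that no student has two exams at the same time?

3

The cycle Statistics-Geology-Calculus-Econ-Chemistry-Statistics has odd length 5, so it cannot be 2-colored; at least 3 time slots are needed.
3 time slots suffice: Calculus=1, Chemistry=3, Logic=2, Biology=1, Statistics=1, Econ=2, Geology=2. Each listed conflict is separated.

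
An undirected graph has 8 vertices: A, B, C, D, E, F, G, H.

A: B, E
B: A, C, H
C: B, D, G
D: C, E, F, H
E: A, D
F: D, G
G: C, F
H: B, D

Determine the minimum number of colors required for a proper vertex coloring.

3

The cycle D-C-B-A-E-D has odd length 5, so it cannot be 2-colored; at least 3 colors are needed.
3 colors suffice: A=3, B=1, C=2, D=1, E=2, F=2, G=1, H=2. Each edge has distinct colors on its endpoints.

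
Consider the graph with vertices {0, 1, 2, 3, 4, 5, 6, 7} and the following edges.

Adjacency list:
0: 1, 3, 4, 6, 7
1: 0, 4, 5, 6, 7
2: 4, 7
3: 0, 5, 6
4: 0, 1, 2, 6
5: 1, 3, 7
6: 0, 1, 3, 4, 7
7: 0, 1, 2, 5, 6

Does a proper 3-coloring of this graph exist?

No

0, 1, 4, 6 are pairwise adjacent (a clique of size 4), so at least 4 colors are needed.
So 3 colors are not enough.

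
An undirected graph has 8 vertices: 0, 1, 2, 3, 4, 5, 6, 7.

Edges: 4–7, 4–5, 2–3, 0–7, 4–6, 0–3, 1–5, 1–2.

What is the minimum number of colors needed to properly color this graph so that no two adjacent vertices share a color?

3

The cycle 3-2-1-5-4-7-0-3 has odd length 7, so it cannot be 2-colored; at least 3 colors are needed.
A valid assignment using 3 colors: 0=a, 1=c, 2=a, 3=b, 4=a, 5=b, 6=b, 7=b. Every edge joins two different colors.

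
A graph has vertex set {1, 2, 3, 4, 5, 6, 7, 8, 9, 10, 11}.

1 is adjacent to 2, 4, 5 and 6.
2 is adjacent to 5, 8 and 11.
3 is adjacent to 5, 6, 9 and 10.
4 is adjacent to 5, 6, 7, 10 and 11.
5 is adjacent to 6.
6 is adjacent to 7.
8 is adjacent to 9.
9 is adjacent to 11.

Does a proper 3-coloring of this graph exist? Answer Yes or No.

No

1, 4, 5, 6 are mutually adjacent (a clique of size 4), so at least 4 colors are needed.
So 3 colors are not enough.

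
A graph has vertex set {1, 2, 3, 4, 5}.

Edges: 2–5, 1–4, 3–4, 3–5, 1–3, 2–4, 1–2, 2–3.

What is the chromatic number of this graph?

1, 2, 3, 4 are pairwise adjacent (a clique of size 4), so at least 4 colors are needed.
One proper 4-coloring: 1=green, 2=blue, 3=red, 4=yellow, 5=green. Each edge has distinct colors on its endpoints.

4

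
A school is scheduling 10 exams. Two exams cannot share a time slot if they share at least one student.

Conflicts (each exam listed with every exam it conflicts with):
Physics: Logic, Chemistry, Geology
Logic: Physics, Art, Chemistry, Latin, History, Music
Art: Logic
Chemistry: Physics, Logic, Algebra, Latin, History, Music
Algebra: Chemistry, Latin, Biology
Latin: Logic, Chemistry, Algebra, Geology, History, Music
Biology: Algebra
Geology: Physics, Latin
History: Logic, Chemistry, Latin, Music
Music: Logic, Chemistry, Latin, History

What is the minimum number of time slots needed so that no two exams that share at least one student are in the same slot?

Logic, Chemistry, Latin, History, Music pairwise conflict, so at least 5 time slots are needed.
5 time slots suffice: Physics=1, Logic=2, Art=1, Chemistry=3, Algebra=2, Latin=1, Biology=1, Geology=2, History=4, Music=5. Every pair that conflicts lands in different time slots.

5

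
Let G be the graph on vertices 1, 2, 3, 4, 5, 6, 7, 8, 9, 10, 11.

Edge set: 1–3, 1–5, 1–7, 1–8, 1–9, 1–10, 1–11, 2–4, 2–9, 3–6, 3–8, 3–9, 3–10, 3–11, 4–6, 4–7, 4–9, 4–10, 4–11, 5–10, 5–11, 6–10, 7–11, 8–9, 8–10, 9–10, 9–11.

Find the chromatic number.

1, 3, 8, 9, 10 are mutually adjacent (a clique of size 5), so at least 5 colors are needed.
5 colors suffice: color red → {2, 10, 11}; color blue → {1, 4}; color green → {5, 6, 7, 9}; color yellow → {3}; color purple → {8}. Each edge has distinct colors on its endpoints.

5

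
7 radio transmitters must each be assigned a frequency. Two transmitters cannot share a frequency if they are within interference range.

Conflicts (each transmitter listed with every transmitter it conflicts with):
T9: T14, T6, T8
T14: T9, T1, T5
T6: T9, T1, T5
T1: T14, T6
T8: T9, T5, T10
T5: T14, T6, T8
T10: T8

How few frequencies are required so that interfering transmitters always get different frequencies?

2

T14 and T5 conflict, so at least 2 frequencies are needed.
2 frequencies suffice: frequency 1 → {T9, T1, T5, T10}; frequency 2 → {T14, T6, T8}. Each listed conflict is separated.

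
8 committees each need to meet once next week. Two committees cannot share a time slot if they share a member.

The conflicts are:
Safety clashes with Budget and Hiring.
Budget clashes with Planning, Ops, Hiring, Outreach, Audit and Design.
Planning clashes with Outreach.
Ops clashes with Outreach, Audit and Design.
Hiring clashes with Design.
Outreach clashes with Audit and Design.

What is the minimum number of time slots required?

Budget, Ops, Outreach, Audit all conflict with each other, so at least 4 time slots are needed.
A valid assignment using 4 time slots: Safety=3, Budget=1, Planning=3, Ops=4, Hiring=2, Outreach=2, Audit=3, Design=3. Every pair that conflicts lands in different time slots.

4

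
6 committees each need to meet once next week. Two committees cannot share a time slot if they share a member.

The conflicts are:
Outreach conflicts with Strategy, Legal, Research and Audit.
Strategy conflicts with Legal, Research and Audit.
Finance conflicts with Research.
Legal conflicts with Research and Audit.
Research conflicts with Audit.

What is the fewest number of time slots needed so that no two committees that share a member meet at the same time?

Outreach, Strategy, Legal, Research, Audit are mutually in conflict, so at least 5 time slots are needed.
Using 5 time slots: Outreach=3, Strategy=4, Finance=2, Legal=2, Research=1, Audit=5. Every pair that conflicts lands in different time slots.

5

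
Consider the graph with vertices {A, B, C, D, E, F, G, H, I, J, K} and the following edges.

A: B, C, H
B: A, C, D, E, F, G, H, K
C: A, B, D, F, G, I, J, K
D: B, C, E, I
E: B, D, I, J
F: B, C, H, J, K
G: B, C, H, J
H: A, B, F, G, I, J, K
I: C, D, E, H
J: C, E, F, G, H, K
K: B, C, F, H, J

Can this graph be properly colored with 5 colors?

Yes

The chromatic number is 4. C, F, J, K are mutually adjacent (a clique of size 4), so at least 4 colors are needed.
4 colors suffice: color 1 → {C, E, H}; color 2 → {B, I, J}; color 3 → {A, D, F, G}; color 4 → {K}.
Since 5 ≥ 4, a proper 5-coloring certainly exists.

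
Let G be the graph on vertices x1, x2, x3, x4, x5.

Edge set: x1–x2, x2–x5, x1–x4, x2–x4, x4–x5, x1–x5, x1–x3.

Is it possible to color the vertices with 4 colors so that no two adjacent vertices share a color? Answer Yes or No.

The chromatic number is 4. x1, x2, x4, x5 are pairwise adjacent (a clique of size 4), so at least 4 colors are needed.
4 colors suffice: color 1 → {x1}; color 2 → {x3, x5}; color 3 → {x4}; color 4 → {x2}.
That is already a proper 4-coloring.

Yes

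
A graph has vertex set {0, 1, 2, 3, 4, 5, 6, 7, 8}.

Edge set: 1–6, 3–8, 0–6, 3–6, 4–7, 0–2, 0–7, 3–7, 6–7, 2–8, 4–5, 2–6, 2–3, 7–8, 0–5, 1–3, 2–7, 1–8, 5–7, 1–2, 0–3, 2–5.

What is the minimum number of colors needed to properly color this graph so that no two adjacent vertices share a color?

0, 2, 3, 6, 7 are pairwise adjacent (a clique of size 5), so at least 5 colors are needed.
5 colors suffice: color a → {2, 4}; color b → {1, 7}; color c → {3, 5}; color d → {6, 8}; color e → {0}. Every edge joins two different colors.

5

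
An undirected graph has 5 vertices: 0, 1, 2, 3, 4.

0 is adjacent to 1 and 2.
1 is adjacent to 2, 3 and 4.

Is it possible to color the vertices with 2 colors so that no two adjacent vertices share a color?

No

0, 1, 2 are pairwise adjacent, so at least 3 colors are needed.
So 2 colors are not enough.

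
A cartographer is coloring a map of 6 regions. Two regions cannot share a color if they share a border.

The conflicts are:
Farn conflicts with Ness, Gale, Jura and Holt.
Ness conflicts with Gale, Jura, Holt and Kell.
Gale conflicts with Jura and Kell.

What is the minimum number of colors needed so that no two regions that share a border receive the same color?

4

Farn, Ness, Gale, Jura are mutually in conflict, so at least 4 colors are needed.
One proper 4-coloring: Farn=2, Ness=1, Gale=3, Jura=4, Holt=3, Kell=2. Every pair that conflicts lands in different colors.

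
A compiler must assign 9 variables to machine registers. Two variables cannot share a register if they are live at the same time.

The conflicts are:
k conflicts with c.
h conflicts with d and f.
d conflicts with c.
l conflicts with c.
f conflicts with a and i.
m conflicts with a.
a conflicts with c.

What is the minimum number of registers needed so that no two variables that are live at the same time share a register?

3

The cycle d-c-a-f-h-d has odd length 5, so it cannot be 2-colored; at least 3 registers are needed.
A valid assignment using 3 registers: k=2, h=3, d=2, l=2, f=1, m=1, a=2, c=1, i=2. Every pair that conflicts lands in different registers.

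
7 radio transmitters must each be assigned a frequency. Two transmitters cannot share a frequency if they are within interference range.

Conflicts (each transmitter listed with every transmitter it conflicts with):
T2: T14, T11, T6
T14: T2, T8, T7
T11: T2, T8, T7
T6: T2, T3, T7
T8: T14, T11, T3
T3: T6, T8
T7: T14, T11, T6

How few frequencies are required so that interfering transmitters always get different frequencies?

3

The cycle T2-T6-T3-T8-T14-T2 has odd length 5, so it cannot be 2-colored; at least 3 frequencies are needed.
3 frequencies suffice: frequency 1 → {T14, T11, T6}; frequency 2 → {T2, T8, T7}; frequency 3 → {T3}. No two conflicting transmitters share a frequency.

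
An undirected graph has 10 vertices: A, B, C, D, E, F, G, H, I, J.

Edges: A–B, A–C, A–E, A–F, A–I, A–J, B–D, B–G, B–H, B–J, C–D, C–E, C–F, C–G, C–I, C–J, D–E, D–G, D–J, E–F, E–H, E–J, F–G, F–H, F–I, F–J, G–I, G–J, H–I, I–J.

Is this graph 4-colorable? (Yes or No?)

C, F, G, I, J are mutually adjacent (a clique of size 5), so at least 5 colors are needed.
So 4 colors are not enough.

No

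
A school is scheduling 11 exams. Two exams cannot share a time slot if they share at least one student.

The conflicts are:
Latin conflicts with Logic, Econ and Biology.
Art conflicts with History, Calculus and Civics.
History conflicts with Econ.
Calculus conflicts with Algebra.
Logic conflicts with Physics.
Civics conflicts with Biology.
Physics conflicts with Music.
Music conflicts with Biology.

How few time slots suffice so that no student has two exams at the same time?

3

The cycle Biology-Latin-Logic-Physics-Music-Biology has odd length 5, so it cannot be 2-colored; at least 3 time slots are needed.
3 time slots suffice: Latin=2, Art=1, History=2, Calculus=2, Logic=1, Econ=1, Civics=2, Algebra=1, Physics=3, Music=2, Biology=1. Each listed conflict is separated.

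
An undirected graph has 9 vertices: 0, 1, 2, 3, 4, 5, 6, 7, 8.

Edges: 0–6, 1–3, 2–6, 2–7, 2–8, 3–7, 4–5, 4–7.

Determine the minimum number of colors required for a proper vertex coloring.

2

1 and 3 are adjacent, so at least 2 colors are needed.
2 colors suffice: color red → {1, 5, 6, 7, 8}; color blue → {0, 2, 3, 4}. Every edge joins two different colors.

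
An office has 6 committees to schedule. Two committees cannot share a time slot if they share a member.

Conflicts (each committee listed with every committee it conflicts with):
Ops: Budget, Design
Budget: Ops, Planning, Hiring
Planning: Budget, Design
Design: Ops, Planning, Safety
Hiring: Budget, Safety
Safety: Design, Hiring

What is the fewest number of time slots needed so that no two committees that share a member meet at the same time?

3

The cycle Budget-Hiring-Safety-Design-Planning-Budget has odd length 5, so it cannot be 2-colored; at least 3 time slots are needed.
Using 3 time slots: Ops=2, Budget=1, Planning=2, Design=1, Hiring=3, Safety=2. Every pair that conflicts lands in different time slots.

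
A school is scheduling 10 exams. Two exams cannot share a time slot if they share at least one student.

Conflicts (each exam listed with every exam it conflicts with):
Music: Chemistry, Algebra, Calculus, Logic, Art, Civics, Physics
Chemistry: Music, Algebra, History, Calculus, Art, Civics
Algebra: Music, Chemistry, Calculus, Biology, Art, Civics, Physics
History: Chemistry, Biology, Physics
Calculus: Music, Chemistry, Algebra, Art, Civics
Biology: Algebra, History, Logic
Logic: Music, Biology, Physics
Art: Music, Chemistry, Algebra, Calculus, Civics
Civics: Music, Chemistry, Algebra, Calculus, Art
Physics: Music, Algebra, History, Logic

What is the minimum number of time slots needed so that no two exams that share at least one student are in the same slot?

6

Music, Chemistry, Algebra, Calculus, Art, Civics all conflict with each other, so at least 6 time slots are needed.
6 time slots suffice: time slot 1 → {Algebra, History, Logic}; time slot 2 → {Music, Biology}; time slot 3 → {Chemistry, Physics}; time slot 4 → {Art}; time slot 5 → {Civics}; time slot 6 → {Calculus}. No two conflicting exams share a time slot.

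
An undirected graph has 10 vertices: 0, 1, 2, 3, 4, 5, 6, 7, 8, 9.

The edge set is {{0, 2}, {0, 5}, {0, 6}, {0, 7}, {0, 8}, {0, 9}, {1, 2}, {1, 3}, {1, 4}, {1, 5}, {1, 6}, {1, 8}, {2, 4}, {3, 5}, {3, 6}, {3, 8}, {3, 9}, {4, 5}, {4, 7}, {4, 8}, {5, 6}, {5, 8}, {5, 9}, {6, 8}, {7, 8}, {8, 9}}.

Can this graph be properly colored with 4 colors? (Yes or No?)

1, 3, 5, 6, 8 form a clique, so at least 5 colors are needed.
So 4 colors are not enough.

No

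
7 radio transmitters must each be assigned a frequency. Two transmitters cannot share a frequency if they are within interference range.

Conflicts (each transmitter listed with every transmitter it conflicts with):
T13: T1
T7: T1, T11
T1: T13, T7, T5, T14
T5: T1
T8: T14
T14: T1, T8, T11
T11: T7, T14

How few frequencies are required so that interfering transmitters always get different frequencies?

2

T7 and T1 conflict, so at least 2 frequencies are needed.
2 frequencies suffice: frequency 1 → {T1, T8, T11}; frequency 2 → {T13, T7, T5, T14}. No two conflicting transmitters share a frequency.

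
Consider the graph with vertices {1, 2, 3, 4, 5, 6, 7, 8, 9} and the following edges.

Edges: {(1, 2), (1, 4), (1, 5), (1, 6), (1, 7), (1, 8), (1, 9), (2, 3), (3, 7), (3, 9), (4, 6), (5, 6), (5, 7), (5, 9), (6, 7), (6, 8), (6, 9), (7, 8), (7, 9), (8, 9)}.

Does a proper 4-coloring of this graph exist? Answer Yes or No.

1, 6, 7, 8, 9 are pairwise adjacent (a clique of size 5), so at least 5 colors are needed.
So 4 colors are not enough.

No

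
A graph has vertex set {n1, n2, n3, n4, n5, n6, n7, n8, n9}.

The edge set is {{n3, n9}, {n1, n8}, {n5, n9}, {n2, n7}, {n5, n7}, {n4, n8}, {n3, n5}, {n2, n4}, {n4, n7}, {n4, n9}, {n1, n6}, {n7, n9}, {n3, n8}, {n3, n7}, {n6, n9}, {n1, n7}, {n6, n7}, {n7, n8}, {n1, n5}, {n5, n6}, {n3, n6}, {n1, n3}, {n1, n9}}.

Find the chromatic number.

6

n1, n3, n5, n6, n7, n9 are mutually adjacent (a clique of size 6), so at least 6 colors are needed.
6 colors suffice: n1=3, n2=2, n3=4, n4=3, n5=6, n6=5, n7=1, n8=2, n9=2. No two adjacent vertices share a color.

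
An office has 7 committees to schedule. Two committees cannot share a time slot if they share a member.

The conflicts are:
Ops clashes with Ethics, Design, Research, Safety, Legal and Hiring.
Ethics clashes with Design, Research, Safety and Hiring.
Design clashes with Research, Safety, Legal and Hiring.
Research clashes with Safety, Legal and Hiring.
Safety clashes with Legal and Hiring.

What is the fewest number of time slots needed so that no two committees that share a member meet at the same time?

Ops, Ethics, Design, Research, Safety, Hiring all conflict with each other, so at least 6 time slots are needed.
6 time slots suffice: time slot 1 → {Safety}; time slot 2 → {Research}; time slot 3 → {Ops}; time slot 4 → {Design}; time slot 5 → {Legal, Hiring}; time slot 6 → {Ethics}. Each listed conflict is separated.

6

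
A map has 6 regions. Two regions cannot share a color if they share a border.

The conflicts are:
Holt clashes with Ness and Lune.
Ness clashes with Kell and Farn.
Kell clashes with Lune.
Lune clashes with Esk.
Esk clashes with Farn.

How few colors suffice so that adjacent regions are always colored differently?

The cycle Esk-Farn-Ness-Kell-Lune-Esk has odd length 5, so it cannot be 2-colored; at least 3 colors are needed.
3 colors suffice: color 1 → {Ness, Lune}; color 2 → {Holt, Kell, Esk}; color 3 → {Farn}. Every pair that conflicts lands in different colors.

3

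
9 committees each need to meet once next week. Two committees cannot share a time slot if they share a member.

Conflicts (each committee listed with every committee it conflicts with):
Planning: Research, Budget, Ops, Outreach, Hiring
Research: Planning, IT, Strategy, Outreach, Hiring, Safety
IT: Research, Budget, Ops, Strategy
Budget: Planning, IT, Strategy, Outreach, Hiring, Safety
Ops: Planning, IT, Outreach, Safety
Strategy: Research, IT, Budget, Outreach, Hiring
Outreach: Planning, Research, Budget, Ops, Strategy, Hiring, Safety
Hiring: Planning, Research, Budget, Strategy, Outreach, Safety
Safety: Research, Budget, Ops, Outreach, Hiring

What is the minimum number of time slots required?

4

Planning, Research, Outreach, Hiring pairwise conflict, so at least 4 time slots are needed.
4 time slots suffice: Planning=4, Research=2, IT=1, Budget=2, Ops=2, Strategy=4, Outreach=1, Hiring=3, Safety=4. Each listed conflict is separated.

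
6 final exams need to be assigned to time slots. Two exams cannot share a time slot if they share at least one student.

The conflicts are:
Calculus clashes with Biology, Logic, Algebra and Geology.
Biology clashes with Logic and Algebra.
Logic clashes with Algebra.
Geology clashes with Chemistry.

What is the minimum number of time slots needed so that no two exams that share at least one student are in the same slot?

4

Calculus, Biology, Logic, Algebra pairwise conflict, so at least 4 time slots are needed.
A valid assignment using 4 time slots: Calculus=1, Biology=4, Logic=3, Algebra=2, Geology=2, Chemistry=1. Each listed conflict is separated.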